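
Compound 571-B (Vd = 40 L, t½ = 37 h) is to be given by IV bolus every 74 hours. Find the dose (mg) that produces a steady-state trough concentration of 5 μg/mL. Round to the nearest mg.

τ/t½ = 74/37 ≈ 2, so f = (1/2)^(74/37) ≈ 0.250000.
Cmin,ss = (D/Vd)·f/(1−f), so D = Cmin,ss·Vd·(1−f)/f.
D = 5 × 40 × (1−f)/f ≈ 5 × 40 × 3.00000 ≈ 600.00 mg.

600 mg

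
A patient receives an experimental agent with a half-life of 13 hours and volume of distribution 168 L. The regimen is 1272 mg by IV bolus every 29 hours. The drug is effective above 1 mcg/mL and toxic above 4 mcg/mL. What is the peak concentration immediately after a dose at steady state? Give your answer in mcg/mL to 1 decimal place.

k = ln2/t½ = ln2/13 ≈ 0.053319 h⁻¹; fraction remaining f = e^(−kτ) = e^(−0.053319×29) ≈ 0.2130.
Accumulation ratio R = 1/(1 − f) ≈ 1/0.7870 ≈ 1.2706.
Single-dose peak C₀ = D/Vd = 1272/168 ≈ 7.571 mcg/mL.
Steady-state peak Cmax,ss = C₀·R ≈ 7.571 × 1.2706 ≈ 9.620 mcg/mL.
Peak 9.6 mcg/mL vs MTC 4 mcg/mL: exceeds toxic threshold.

9.6 mcg/mL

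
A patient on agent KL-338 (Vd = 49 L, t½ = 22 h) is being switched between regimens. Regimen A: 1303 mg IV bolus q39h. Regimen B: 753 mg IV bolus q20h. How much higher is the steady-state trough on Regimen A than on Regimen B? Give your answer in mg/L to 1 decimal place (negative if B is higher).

-6.5 mg/L

Regimen A: f = (1/2)^(39/22) ≈ 0.2927; Cmin,ss = (1303/49)·f/(1−f) ≈ 11.004 mg/L.
Regimen B: f = (1/2)^(20/22) ≈ 0.5325; Cmin,ss = (753/49)·f/(1−f) ≈ 17.504 mg/L.
Difference ≈ 11.004 − 17.504 ≈ -6.500 mg/L.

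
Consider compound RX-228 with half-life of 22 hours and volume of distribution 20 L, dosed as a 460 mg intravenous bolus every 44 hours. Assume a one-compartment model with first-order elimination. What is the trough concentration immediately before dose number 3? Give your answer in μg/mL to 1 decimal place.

f = (1/2)^(τ/t½) = (1/2)^(44/22) ≈ 0.2500.
C₀ = D/Vd = 460/20 ≈ 23.000 μg/mL.
Before the 3rd dose, 2 doses have been given. Superposition: Cmin = C₀·(f + f²).
≈ 23.000 × (0.2500 + 0.0625) ≈ 23.000 × 0.3125 ≈ 7.188 μg/mL.

7.2 μg/mL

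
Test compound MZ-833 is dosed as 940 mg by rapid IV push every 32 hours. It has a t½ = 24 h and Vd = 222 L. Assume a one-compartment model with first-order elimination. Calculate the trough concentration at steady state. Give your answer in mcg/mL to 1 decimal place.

k = ln2/t½ = ln2/24 ≈ 0.028881 h⁻¹; fraction remaining f = e^(−kτ) = e^(−0.028881×32) ≈ 0.3969.
Accumulation ratio R = 1/(1 − f) ≈ 1/0.6031 ≈ 1.6581.
Single-dose peak C₀ = D/Vd = 940/222 ≈ 4.234 mcg/mL.
Steady-state peak Cmax,ss = C₀·R ≈ 4.234 × 1.6581 ≈ 7.020 mcg/mL.
Steady-state trough Cmin,ss = Cmax,ss·f ≈ 7.020 × 0.3969 ≈ 2.786 mcg/mL.

2.8 mcg/mL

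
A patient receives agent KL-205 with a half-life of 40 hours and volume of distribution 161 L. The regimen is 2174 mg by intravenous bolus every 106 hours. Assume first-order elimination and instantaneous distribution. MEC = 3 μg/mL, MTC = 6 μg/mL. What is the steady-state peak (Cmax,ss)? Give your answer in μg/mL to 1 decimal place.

τ/t½ = 106/40 ≈ 2.65, so fraction remaining f = (1/2)^(106/40) ≈ 0.1593.
At steady state, accumulation factor R = 1/(1 − e^(−kτ)) ≈ 1.1895.
Each bolus raises the concentration by D/Vd = 2174/161 ≈ 13.503 μg/mL.
Steady-state peak Cmax,ss = C₀·R ≈ 13.503 × 1.1895 ≈ 16.062 μg/mL.
Peak 16.1 μg/mL vs MTC 6 μg/mL: exceeds toxic threshold.

16.1 μg/mL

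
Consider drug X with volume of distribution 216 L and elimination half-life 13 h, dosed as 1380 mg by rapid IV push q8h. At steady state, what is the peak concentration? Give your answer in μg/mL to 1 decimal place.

18.4 μg/mL

Over one 8-h interval, 8/13 ≈ 0.61538 half-lives elapse, leaving f ≈ 0.6528 of each dose.
Accumulation ratio R = 1/(1 − f) ≈ 1/0.3472 ≈ 2.8802.
Each bolus raises the concentration by D/Vd = 1380/216 ≈ 6.389 μg/mL.
Steady-state peak Cmax,ss = C₀·R ≈ 6.389 × 2.8802 ≈ 18.402 μg/mL.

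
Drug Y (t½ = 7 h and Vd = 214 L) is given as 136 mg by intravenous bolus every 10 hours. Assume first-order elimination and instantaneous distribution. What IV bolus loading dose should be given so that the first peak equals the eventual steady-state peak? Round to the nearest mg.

216 mg

f = (1/2)^(10/7) ≈ 0.371499; accumulation ratio R = 1/(1−f) ≈ 1.59109.
Loading dose to hit Cmax,ss on first dose: D_load = D_maint·R ≈ 136 × 1.59109 ≈ 216.39 mg.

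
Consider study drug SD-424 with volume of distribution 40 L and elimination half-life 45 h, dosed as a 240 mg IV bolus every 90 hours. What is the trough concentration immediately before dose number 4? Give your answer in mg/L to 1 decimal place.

f = (1/2)^(τ/t½) = (1/2)^(90/45) ≈ 0.2500.
C₀ = D/Vd = 240/40 ≈ 6.000 mg/L.
Before the 4th dose, 3 doses have been given. Superposition: Cmin = C₀·(f + f² + … + f^3).
≈ 6.000 × (0.2500 + 0.0625 + 0.0156) ≈ 6.000 × 0.3281 ≈ 1.969 mg/L.

2.0 mg/L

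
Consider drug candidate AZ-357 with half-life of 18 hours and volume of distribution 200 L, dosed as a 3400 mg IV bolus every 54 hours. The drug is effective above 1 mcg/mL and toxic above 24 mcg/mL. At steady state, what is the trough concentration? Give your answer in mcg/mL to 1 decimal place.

τ = 54 h = 3 half-lives, so f = (1/2)^3 = 0.125.
Accumulation ratio R = 1/(1 − f) = 1/0.875 = 8/7.
Single-dose peak C₀ = D/Vd = 3400/200 = 17 mcg/mL.
Steady-state peak Cmax,ss = C₀·R = 17 × 8/7 ≈ 19.429 mcg/mL.
Steady-state trough Cmin,ss = Cmax,ss·f ≈ 19.429 × 0.125 ≈ 2.429 mcg/mL.
Trough 2.4 mcg/mL vs MEC 1 mcg/mL: adequate.

2.4 mcg/mL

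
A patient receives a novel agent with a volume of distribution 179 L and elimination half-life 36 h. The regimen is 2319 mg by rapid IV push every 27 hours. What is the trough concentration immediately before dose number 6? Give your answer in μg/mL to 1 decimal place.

17.6 μg/mL

f = (1/2)^(τ/t½) = (1/2)^(27/36) ≈ 0.5946.
C₀ = D/Vd = 2319/179 ≈ 12.955 μg/mL.
Before the 6th dose, 5 doses have been given. Superposition: Cmin = C₀·(f + f² + … + f^5).
≈ 12.955 × (0.5946 + 0.3535 + 0.2102 + 0.1250 + 0.0743) ≈ 12.955 × 1.3576 ≈ 17.588 μg/mL.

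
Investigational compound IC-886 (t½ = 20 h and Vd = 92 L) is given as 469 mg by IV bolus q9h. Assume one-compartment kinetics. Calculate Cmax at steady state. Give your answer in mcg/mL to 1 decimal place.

τ/t½ = 9/20 ≈ 0.45, so fraction remaining f = (1/2)^(9/20) ≈ 0.7320.
At steady state, accumulation factor R = 1/(1 − e^(−kτ)) ≈ 3.7313.
Single-dose peak C₀ = D/Vd = 469/92 ≈ 5.098 mcg/mL.
Steady-state peak Cmax,ss = C₀·R ≈ 5.098 × 3.7313 ≈ 19.022 mcg/mL.

19.0 mcg/mL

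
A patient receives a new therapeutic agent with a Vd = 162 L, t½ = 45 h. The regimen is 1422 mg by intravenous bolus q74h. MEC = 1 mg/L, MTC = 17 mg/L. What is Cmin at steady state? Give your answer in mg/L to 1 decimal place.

4.1 mg/L

Over one 74-h interval, 74/45 ≈ 1.6444 half-lives elapse, leaving f ≈ 0.3199 of each dose.
Single-dose peak C₀ = D/Vd = 1422/162 ≈ 8.778 mg/L.
Steady-state trough Cmin,ss = C₀·f/(1−f) ≈ 8.778 × 0.3199/0.6801 ≈ 4.129 mg/L.
Trough 4.1 mg/L vs MEC 1 mg/L: adequate.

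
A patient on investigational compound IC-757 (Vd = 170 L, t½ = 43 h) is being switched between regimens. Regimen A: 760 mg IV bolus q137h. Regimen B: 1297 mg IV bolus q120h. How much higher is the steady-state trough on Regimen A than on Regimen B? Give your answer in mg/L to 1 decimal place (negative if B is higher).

-0.7 mg/L

Regimen A: f = (1/2)^(137/43) ≈ 0.1099; Cmin,ss = (760/170)·f/(1−f) ≈ 0.552 mg/L.
Regimen B: f = (1/2)^(120/43) ≈ 0.1445; Cmin,ss = (1297/170)·f/(1−f) ≈ 1.289 mg/L.
Difference ≈ 0.552 − 1.289 ≈ -0.737 mg/L.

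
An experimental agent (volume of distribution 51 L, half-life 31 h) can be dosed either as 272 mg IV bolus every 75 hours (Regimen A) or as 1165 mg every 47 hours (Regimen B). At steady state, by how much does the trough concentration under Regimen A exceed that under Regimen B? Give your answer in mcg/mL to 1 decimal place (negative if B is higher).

Regimen A: f = (1/2)^(75/31) ≈ 0.1869; Cmin,ss = (272/51)·f/(1−f) ≈ 1.226 mcg/mL.
Regimen B: f = (1/2)^(47/31) ≈ 0.3496; Cmin,ss = (1165/51)·f/(1−f) ≈ 12.279 mcg/mL.
Difference ≈ 1.226 − 12.279 ≈ -11.053 mcg/mL.

-11.1 mcg/mL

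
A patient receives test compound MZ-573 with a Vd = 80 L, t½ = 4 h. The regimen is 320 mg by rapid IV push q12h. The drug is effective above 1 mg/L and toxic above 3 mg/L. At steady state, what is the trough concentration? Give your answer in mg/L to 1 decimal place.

0.6 mg/L

The dosing interval is 3 half-lives, so f = 2^(−3) = 0.125.
At steady state, R = 1/(1 − 0.125) = 8/7.
Single-dose peak C₀ = D/Vd = 320/80 = 4 mg/L.
Steady-state peak Cmax,ss = C₀·R = 4 × 8/7 ≈ 4.571 mg/L.
Steady-state trough Cmin,ss = Cmax,ss·f ≈ 4.571 × 0.125 ≈ 0.571 mg/L.
Trough 0.6 mg/L vs MEC 1 mg/L: subtherapeutic.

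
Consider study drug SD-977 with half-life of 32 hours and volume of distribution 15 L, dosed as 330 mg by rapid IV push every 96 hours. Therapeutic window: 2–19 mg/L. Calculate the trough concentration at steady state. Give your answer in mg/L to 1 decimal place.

3.1 mg/L

The dosing interval is 3 half-lives, so f = 2^(−3) = 0.125.
At steady state, R = 1/(1 − 0.125) = 8/7.
Single-dose peak C₀ = D/Vd = 330/15 = 22 mg/L.
Steady-state peak Cmax,ss = C₀·R = 22 × 8/7 ≈ 25.143 mg/L.
Steady-state trough Cmin,ss = Cmax,ss·f ≈ 25.143 × 0.125 ≈ 3.143 mg/L.
Trough 3.1 mg/L vs MEC 2 mg/L: adequate.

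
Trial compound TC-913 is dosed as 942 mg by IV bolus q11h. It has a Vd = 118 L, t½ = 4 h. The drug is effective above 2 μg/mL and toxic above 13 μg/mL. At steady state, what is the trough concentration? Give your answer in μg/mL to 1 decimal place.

k = ln2/t½ = ln2/4 ≈ 0.173287 h⁻¹; fraction remaining f = e^(−kτ) = e^(−0.173287×11) ≈ 0.1487.
Single-dose peak C₀ = D/Vd = 942/118 ≈ 7.983 μg/mL.
Steady-state trough Cmin,ss = C₀·f/(1−f) ≈ 7.983 × 0.1487/0.8513 ≈ 1.394 μg/mL.
Trough 1.4 μg/mL vs MEC 2 μg/mL: subtherapeutic.

1.4 μg/mL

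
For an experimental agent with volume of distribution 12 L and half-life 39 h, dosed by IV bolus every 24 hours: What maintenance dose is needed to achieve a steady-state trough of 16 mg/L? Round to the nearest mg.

τ/t½ = 24/39 ≈ 0.61538, so f = (1/2)^(24/39) ≈ 0.652756.
Cmin,ss = (D/Vd)·f/(1−f), so D = Cmin,ss·Vd·(1−f)/f.
D = 16 × 12 × (1−f)/f ≈ 16 × 12 × 0.53197 ≈ 102.14 mg.

102 mg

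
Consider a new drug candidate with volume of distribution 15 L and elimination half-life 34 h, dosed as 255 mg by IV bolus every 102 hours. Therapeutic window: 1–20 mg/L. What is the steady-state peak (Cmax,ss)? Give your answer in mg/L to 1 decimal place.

19.4 mg/L

The dosing interval is 3 half-lives, so f = 2^(−3) = 0.125.
Accumulation ratio R = 1/(1 − f) = 1/0.875 = 8/7.
Single-dose peak C₀ = D/Vd = 255/15 = 17 mg/L.
Steady-state peak Cmax,ss = C₀·R = 17 × 8/7 ≈ 19.429 mg/L.
Peak 19.4 mg/L vs MTC 20 mg/L: below toxic threshold.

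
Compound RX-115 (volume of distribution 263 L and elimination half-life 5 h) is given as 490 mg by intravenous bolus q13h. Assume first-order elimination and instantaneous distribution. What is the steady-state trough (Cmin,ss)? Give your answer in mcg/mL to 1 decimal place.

τ/t½ = 13/5 ≈ 2.6, so fraction remaining f = (1/2)^(13/5) ≈ 0.1649.
Accumulation ratio R = 1/(1 − f) ≈ 1/0.8351 ≈ 1.1975.
Single-dose peak C₀ = D/Vd = 490/263 ≈ 1.863 mcg/mL.
Cmax,ss = C₀/(1 − f) ≈ 1.863/0.8351 ≈ 2.231 mcg/mL.
Steady-state trough Cmin,ss = Cmax,ss·f ≈ 2.231 × 0.1649 ≈ 0.368 mcg/mL.

0.4 mcg/mL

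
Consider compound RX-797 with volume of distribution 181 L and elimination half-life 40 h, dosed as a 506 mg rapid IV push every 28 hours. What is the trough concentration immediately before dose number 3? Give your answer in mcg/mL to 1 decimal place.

2.8 mcg/mL

f = (1/2)^(τ/t½) = (1/2)^(28/40) ≈ 0.6156.
C₀ = D/Vd = 506/181 ≈ 2.796 mcg/mL.
Before the 3rd dose, 2 doses have been given. Superposition: Cmin = C₀·(f + f²).
≈ 2.796 × (0.6156 + 0.3790) ≈ 2.796 × 0.9946 ≈ 2.781 mcg/mL.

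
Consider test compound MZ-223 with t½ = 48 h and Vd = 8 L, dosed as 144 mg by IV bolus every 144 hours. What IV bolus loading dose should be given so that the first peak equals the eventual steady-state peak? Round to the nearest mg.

f = (1/2)^(144/48) ≈ 0.125000; accumulation ratio R = 1/(1−f) ≈ 1.14286.
Loading dose to hit Cmax,ss on first dose: D_load = D_maint·R ≈ 144 × 1.14286 ≈ 164.57 mg.

165 mg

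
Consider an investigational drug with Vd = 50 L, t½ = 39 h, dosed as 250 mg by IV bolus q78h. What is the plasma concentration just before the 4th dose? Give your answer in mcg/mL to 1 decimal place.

1.6 mcg/mL

f = (1/2)^(τ/t½) = (1/2)^(78/39) ≈ 0.2500.
C₀ = D/Vd = 250/50 ≈ 5.000 mcg/mL.
Before the 4th dose, 3 doses have been given. Superposition: Cmin = C₀·(f + f² + … + f^3).
≈ 5.000 × (0.2500 + 0.0625 + 0.0156) ≈ 5.000 × 0.3281 ≈ 1.641 mcg/mL.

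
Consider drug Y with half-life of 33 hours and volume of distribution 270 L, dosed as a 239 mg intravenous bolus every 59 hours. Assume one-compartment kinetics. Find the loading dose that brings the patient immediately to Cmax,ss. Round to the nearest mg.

f = (1/2)^(59/33) ≈ 0.289598; accumulation ratio R = 1/(1−f) ≈ 1.40765.
Loading dose to hit Cmax,ss on first dose: D_load = D_maint·R ≈ 239 × 1.40765 ≈ 336.43 mg.

336 mg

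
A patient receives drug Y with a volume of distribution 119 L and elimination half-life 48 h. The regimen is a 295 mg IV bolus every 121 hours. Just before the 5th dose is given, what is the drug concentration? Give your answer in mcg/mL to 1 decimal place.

f = (1/2)^(τ/t½) = (1/2)^(121/48) ≈ 0.1742.
C₀ = D/Vd = 295/119 ≈ 2.479 mcg/mL.
Before the 5th dose, 4 doses have been given. Superposition: Cmin = C₀·(f + f² + … + f^4).
≈ 2.479 × (0.1742 + 0.0303 + 0.0053 + 0.0009) ≈ 2.479 × 0.2107 ≈ 0.522 mcg/mL.

0.5 mcg/mL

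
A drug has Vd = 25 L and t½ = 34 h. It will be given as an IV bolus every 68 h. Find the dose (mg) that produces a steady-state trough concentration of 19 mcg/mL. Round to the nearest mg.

τ/t½ = 68/34 ≈ 2, so f = (1/2)^(68/34) ≈ 0.250000.
Cmin,ss = (D/Vd)·f/(1−f), so D = Cmin,ss·Vd·(1−f)/f.
D = 19 × 25 × (1−f)/f ≈ 19 × 25 × 3.00000 ≈ 1425.00 mg.

1425 mg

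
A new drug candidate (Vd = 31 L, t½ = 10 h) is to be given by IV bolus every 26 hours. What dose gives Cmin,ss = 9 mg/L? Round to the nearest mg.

1413 mg

τ/t½ = 26/10 ≈ 2.6, so f = (1/2)^(26/10) ≈ 0.164938.
Cmin,ss = (D/Vd)·f/(1−f), so D = Cmin,ss·Vd·(1−f)/f.
D = 9 × 31 × (1−f)/f ≈ 9 × 31 × 5.06288 ≈ 1412.54 mg.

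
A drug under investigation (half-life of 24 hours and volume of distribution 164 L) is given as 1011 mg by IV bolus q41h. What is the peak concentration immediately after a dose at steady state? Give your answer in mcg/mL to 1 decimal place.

8.9 mcg/mL

k = ln2/t½ = ln2/24 ≈ 0.028881 h⁻¹; fraction remaining f = e^(−kτ) = e^(−0.028881×41) ≈ 0.3060.
At steady state, accumulation factor R = 1/(1 − e^(−kτ)) ≈ 1.4409.
Single-dose peak C₀ = D/Vd = 1011/164 ≈ 6.165 mcg/mL.
Steady-state peak Cmax,ss = C₀·R ≈ 6.165 × 1.4409 ≈ 8.883 mcg/mL.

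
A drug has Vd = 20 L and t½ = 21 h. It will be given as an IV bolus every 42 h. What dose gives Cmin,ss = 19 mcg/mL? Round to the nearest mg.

1140 mg

τ/t½ = 42/21 ≈ 2, so f = (1/2)^(42/21) ≈ 0.250000.
Cmin,ss = (D/Vd)·f/(1−f), so D = Cmin,ss·Vd·(1−f)/f.
D = 19 × 20 × (1−f)/f ≈ 19 × 20 × 3.00000 ≈ 1140.00 mg.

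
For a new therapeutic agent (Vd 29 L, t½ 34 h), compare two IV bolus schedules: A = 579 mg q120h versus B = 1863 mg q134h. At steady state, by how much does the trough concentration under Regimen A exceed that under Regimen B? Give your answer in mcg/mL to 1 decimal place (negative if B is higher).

Regimen A: f = (1/2)^(120/34) ≈ 0.0866; Cmin,ss = (579/29)·f/(1−f) ≈ 1.893 mcg/mL.
Regimen B: f = (1/2)^(134/34) ≈ 0.0651; Cmin,ss = (1863/29)·f/(1−f) ≈ 4.473 mcg/mL.
Difference ≈ 1.893 − 4.473 ≈ -2.580 mcg/mL.

-2.6 mcg/mL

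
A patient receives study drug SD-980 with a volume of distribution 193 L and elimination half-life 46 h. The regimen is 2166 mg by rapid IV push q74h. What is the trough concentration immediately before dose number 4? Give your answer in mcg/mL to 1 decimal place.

5.3 mcg/mL

f = (1/2)^(τ/t½) = (1/2)^(74/46) ≈ 0.3279.
C₀ = D/Vd = 2166/193 ≈ 11.223 mcg/mL.
Before the 4th dose, 3 doses have been given. Superposition: Cmin = C₀·(f + f² + … + f^3).
≈ 11.223 × (0.3279 + 0.1075 + 0.0353) ≈ 11.223 × 0.4707 ≈ 5.283 mcg/mL.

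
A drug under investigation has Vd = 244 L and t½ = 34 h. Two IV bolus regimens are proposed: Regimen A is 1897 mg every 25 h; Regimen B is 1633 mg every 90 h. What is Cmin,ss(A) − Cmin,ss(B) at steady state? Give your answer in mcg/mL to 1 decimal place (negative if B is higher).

10.4 mcg/mL

Regimen A: f = (1/2)^(25/34) ≈ 0.6007; Cmin,ss = (1897/244)·f/(1−f) ≈ 11.696 mcg/mL.
Regimen B: f = (1/2)^(90/34) ≈ 0.1596; Cmin,ss = (1633/244)·f/(1−f) ≈ 1.271 mcg/mL.
Difference ≈ 11.696 − 1.271 ≈ 10.425 mcg/mL.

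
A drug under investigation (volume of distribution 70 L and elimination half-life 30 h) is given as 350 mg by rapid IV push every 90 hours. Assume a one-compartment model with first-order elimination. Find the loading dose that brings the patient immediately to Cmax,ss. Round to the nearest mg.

400 mg

f = (1/2)^(90/30) ≈ 0.125000; accumulation ratio R = 1/(1−f) ≈ 1.14286.
Loading dose to hit Cmax,ss on first dose: D_load = D_maint·R ≈ 350 × 1.14286 ≈ 400.00 mg.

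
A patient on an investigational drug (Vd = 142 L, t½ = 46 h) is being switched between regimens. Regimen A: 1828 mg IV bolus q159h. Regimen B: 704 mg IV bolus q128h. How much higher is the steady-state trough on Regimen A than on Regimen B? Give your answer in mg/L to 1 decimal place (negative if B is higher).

Regimen A: f = (1/2)^(159/46) ≈ 0.0911; Cmin,ss = (1828/142)·f/(1−f) ≈ 1.290 mg/L.
Regimen B: f = (1/2)^(128/46) ≈ 0.1453; Cmin,ss = (704/142)·f/(1−f) ≈ 0.843 mg/L.
Difference ≈ 1.290 − 0.843 ≈ 0.447 mg/L.

0.4 mg/L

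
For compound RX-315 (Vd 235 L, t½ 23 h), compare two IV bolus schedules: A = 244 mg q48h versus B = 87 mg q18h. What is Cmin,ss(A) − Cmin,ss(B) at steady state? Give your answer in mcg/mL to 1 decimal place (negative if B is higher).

Regimen A: f = (1/2)^(48/23) ≈ 0.2354; Cmin,ss = (244/235)·f/(1−f) ≈ 0.320 mcg/mL.
Regimen B: f = (1/2)^(18/23) ≈ 0.5813; Cmin,ss = (87/235)·f/(1−f) ≈ 0.514 mcg/mL.
Difference ≈ 0.320 − 0.514 ≈ -0.194 mcg/mL.

-0.2 mcg/mL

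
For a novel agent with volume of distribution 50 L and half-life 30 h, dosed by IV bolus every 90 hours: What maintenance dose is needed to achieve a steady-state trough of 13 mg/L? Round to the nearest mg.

τ/t½ = 90/30 ≈ 3, so f = (1/2)^(90/30) ≈ 0.125000.
Cmin,ss = (D/Vd)·f/(1−f), so D = Cmin,ss·Vd·(1−f)/f.
D = 13 × 50 × (1−f)/f ≈ 13 × 50 × 7.00000 ≈ 4550.00 mg.

4550 mg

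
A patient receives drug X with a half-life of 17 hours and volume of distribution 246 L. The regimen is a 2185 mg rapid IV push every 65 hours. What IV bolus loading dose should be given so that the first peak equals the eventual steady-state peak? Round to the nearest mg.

f = (1/2)^(65/17) ≈ 0.070632; accumulation ratio R = 1/(1−f) ≈ 1.07600.
Loading dose to hit Cmax,ss on first dose: D_load = D_maint·R ≈ 2185 × 1.07600 ≈ 2351.06 mg.

2351 mg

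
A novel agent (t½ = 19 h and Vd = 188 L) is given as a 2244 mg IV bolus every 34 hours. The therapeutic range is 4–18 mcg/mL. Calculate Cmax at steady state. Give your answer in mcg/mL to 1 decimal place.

k = ln2/t½ = ln2/19 ≈ 0.036481 h⁻¹; fraction remaining f = e^(−kτ) = e^(−0.036481×34) ≈ 0.2893.
At steady state, accumulation factor R = 1/(1 − e^(−kτ)) ≈ 1.4071.
Single-dose peak C₀ = D/Vd = 2244/188 ≈ 11.936 mcg/mL.
Steady-state peak Cmax,ss = C₀·R ≈ 11.936 × 1.4071 ≈ 16.795 mcg/mL.
Peak 16.8 mcg/mL vs MTC 18 mcg/mL: below toxic threshold.

16.8 mcg/mL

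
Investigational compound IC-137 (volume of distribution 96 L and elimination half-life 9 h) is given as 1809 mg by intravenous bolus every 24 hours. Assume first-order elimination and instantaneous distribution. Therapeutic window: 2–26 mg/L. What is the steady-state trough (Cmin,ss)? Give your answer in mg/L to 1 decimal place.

τ/t½ = 24/9 ≈ 2.6667, so fraction remaining f = (1/2)^(24/9) ≈ 0.1575.
At steady state, accumulation factor R = 1/(1 − e^(−kτ)) ≈ 1.1869.
Single-dose peak C₀ = D/Vd = 1809/96 ≈ 18.844 mg/L.
Steady-state peak Cmax,ss = C₀·R ≈ 18.844 × 1.1869 ≈ 22.366 mg/L.
One interval later, Cmin,ss = Cmax,ss·e^(−kτ) ≈ 22.366 × 0.1575 ≈ 3.523 mg/L.
Trough 3.5 mg/L vs MEC 2 mg/L: adequate.

3.5 mg/L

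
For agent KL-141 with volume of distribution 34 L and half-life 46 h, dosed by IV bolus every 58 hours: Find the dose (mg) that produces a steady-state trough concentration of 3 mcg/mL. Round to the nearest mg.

τ/t½ = 58/46 ≈ 1.2609, so f = (1/2)^(58/46) ≈ 0.417292.
Cmin,ss = (D/Vd)·f/(1−f), so D = Cmin,ss·Vd·(1−f)/f.
D = 3 × 34 × (1−f)/f ≈ 3 × 34 × 1.39640 ≈ 142.43 mg.

142 mg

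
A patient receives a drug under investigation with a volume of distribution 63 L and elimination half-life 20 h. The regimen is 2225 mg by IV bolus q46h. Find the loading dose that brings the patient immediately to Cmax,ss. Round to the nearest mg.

2792 mg

f = (1/2)^(46/20) ≈ 0.203063; accumulation ratio R = 1/(1−f) ≈ 1.25480.
Loading dose to hit Cmax,ss on first dose: D_load = D_maint·R ≈ 2225 × 1.25480 ≈ 2791.93 mg.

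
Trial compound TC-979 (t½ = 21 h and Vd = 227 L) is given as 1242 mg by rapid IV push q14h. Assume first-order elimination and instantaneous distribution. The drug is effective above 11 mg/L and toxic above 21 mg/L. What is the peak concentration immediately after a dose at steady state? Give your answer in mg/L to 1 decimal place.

14.8 mg/L

Over one 14-h interval, 14/21 ≈ 0.66667 half-lives elapse, leaving f ≈ 0.6300 of each dose.
At steady state, accumulation factor R = 1/(1 − e^(−kτ)) ≈ 2.7027.
Each bolus raises the concentration by D/Vd = 1242/227 ≈ 5.471 mg/L.
Steady-state peak Cmax,ss = C₀·R ≈ 5.471 × 2.7027 ≈ 14.786 mg/L.
Peak 14.8 mg/L vs MTC 21 mg/L: below toxic threshold.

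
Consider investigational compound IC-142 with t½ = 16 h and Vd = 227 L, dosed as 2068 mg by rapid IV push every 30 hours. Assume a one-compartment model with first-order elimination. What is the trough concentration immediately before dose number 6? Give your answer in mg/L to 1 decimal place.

3.4 mg/L

f = (1/2)^(τ/t½) = (1/2)^(30/16) ≈ 0.2726.
C₀ = D/Vd = 2068/227 ≈ 9.110 mg/L.
Before the 6th dose, 5 doses have been given. Superposition: Cmin = C₀·(f + f² + … + f^5).
≈ 9.110 × (0.2726 + 0.0743 + 0.0203 + 0.0055 + 0.0015) ≈ 9.110 × 0.3742 ≈ 3.409 mg/L.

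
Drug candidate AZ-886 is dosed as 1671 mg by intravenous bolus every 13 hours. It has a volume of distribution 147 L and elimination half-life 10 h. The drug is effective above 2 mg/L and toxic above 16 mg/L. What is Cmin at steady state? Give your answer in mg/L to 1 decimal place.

7.8 mg/L

Over one 13-h interval, 13/10 ≈ 1.3 half-lives elapse, leaving f ≈ 0.4061 of each dose.
Each bolus raises the concentration by D/Vd = 1671/147 ≈ 11.367 mg/L.
Steady-state trough Cmin,ss = C₀·f/(1−f) ≈ 11.367 × 0.4061/0.5939 ≈ 7.773 mg/L.
Trough 7.8 mg/L vs MEC 2 mg/L: adequate.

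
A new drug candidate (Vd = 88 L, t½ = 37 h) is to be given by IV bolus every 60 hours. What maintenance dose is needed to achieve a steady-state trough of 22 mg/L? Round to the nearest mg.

4021 mg

τ/t½ = 60/37 ≈ 1.6216, so f = (1/2)^(60/37) ≈ 0.324970.
Cmin,ss = (D/Vd)·f/(1−f), so D = Cmin,ss·Vd·(1−f)/f.
D = 22 × 88 × (1−f)/f ≈ 22 × 88 × 2.07721 ≈ 4021.48 mg.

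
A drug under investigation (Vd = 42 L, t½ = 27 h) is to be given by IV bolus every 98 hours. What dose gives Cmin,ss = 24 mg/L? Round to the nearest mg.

τ/t½ = 98/27 ≈ 3.6296, so f = (1/2)^(98/27) ≈ 0.080793.
Cmin,ss = (D/Vd)·f/(1−f), so D = Cmin,ss·Vd·(1−f)/f.
D = 24 × 42 × (1−f)/f ≈ 24 × 42 × 11.37731 ≈ 11468.33 mg.

11468 mg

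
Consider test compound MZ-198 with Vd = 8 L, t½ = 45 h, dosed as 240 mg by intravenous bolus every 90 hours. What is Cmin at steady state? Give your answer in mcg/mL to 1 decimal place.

τ = 90 h = 2 half-lives, so f = (1/2)^2 = 0.25.
Accumulation ratio R = 1/(1 − f) = 1/0.75 = 4/3.
Single-dose peak C₀ = D/Vd = 240/8 = 30 mcg/mL.
Steady-state peak Cmax,ss = C₀·R = 30 × 4/3 ≈ 40.000 mcg/mL.
Steady-state trough Cmin,ss = Cmax,ss·f ≈ 40.000 × 0.25 ≈ 10.000 mcg/mL.

10.0 mcg/mL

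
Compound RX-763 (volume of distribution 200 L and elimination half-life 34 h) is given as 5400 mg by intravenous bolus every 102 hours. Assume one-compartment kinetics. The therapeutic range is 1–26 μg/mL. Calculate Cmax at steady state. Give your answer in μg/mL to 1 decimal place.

The dosing interval is 3 half-lives, so f = 2^(−3) = 0.125.
Accumulation ratio R = 1/(1 − f) = 1/0.875 = 8/7.
Single-dose peak C₀ = D/Vd = 5400/200 = 27 μg/mL.
Steady-state peak Cmax,ss = C₀·R = 27 × 8/7 ≈ 30.857 μg/mL.
Peak 30.9 μg/mL vs MTC 26 μg/mL: exceeds toxic threshold.

30.9 μg/mL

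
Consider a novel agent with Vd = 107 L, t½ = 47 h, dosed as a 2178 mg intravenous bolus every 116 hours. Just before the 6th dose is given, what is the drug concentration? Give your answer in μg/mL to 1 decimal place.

f = (1/2)^(τ/t½) = (1/2)^(116/47) ≈ 0.1807.
C₀ = D/Vd = 2178/107 ≈ 20.355 μg/mL.
Before the 6th dose, 5 doses have been given. Superposition: Cmin = C₀·(f + f² + … + f^5).
≈ 20.355 × (0.1807 + 0.0327 + 0.0059 + 0.0011 + 0.0002) ≈ 20.355 × 0.2206 ≈ 4.490 μg/mL.

4.5 μg/mL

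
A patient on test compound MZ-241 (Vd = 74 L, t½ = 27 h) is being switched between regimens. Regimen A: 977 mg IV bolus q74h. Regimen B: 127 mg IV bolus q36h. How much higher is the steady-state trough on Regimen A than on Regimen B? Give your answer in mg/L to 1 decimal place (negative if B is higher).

Regimen A: f = (1/2)^(74/27) ≈ 0.1496; Cmin,ss = (977/74)·f/(1−f) ≈ 2.323 mg/L.
Regimen B: f = (1/2)^(36/27) ≈ 0.3969; Cmin,ss = (127/74)·f/(1−f) ≈ 1.129 mg/L.
Difference ≈ 2.323 − 1.129 ≈ 1.194 mg/L.

1.2 mg/L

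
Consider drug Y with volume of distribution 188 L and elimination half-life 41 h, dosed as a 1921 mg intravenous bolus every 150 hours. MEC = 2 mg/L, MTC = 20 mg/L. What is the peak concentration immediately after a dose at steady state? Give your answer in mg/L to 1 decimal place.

11.1 mg/L

k = ln2/t½ = ln2/41 ≈ 0.016906 h⁻¹; fraction remaining f = e^(−kτ) = e^(−0.016906×150) ≈ 0.0792.
At steady state, accumulation factor R = 1/(1 − e^(−kτ)) ≈ 1.0860.
Each bolus raises the concentration by D/Vd = 1921/188 ≈ 10.218 mg/L.
Steady-state peak Cmax,ss = C₀·R ≈ 10.218 × 1.0860 ≈ 11.097 mg/L.
Peak 11.1 mg/L vs MTC 20 mg/L: below toxic threshold.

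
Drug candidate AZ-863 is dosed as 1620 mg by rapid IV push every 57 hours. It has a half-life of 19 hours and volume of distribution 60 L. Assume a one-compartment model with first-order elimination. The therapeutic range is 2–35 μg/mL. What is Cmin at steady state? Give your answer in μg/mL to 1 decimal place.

τ = 57 h = 3 half-lives, so f = (1/2)^3 = 0.125.
At steady state, R = 1/(1 − 0.125) = 8/7.
Single-dose peak C₀ = D/Vd = 1620/60 = 27 μg/mL.
Steady-state peak Cmax,ss = C₀·R = 27 × 8/7 ≈ 30.857 μg/mL.
Steady-state trough Cmin,ss = Cmax,ss·f ≈ 30.857 × 0.125 ≈ 3.857 μg/mL.
Trough 3.9 μg/mL vs MEC 2 μg/mL: adequate.

3.9 μg/mL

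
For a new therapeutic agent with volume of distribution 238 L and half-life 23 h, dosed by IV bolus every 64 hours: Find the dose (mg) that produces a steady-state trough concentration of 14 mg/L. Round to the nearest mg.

τ/t½ = 64/23 ≈ 2.7826, so f = (1/2)^(64/23) ≈ 0.145329.
Cmin,ss = (D/Vd)·f/(1−f), so D = Cmin,ss·Vd·(1−f)/f.
D = 14 × 238 × (1−f)/f ≈ 14 × 238 × 5.88094 ≈ 19595.29 mg.

19595 mg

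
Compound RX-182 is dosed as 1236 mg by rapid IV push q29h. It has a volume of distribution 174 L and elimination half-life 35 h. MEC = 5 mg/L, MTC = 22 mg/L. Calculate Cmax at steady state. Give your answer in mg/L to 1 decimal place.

16.3 mg/L

k = ln2/t½ = ln2/35 ≈ 0.019804 h⁻¹; fraction remaining f = e^(−kτ) = e^(−0.019804×29) ≈ 0.5631.
Accumulation ratio R = 1/(1 − f) ≈ 1/0.4369 ≈ 2.2889.
Single-dose peak C₀ = D/Vd = 1236/174 ≈ 7.103 mg/L.
Steady-state peak Cmax,ss = C₀·R ≈ 7.103 × 2.2889 ≈ 16.258 mg/L.
Peak 16.3 mg/L vs MTC 22 mg/L: below toxic threshold.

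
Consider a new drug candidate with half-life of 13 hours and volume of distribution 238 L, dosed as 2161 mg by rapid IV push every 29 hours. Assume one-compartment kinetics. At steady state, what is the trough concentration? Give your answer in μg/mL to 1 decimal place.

τ/t½ = 29/13 ≈ 2.2308, so fraction remaining f = (1/2)^(29/13) ≈ 0.2130.
At steady state, accumulation factor R = 1/(1 − e^(−kτ)) ≈ 1.2706.
Each bolus raises the concentration by D/Vd = 2161/238 ≈ 9.080 μg/mL.
Cmax,ss = C₀/(1 − f) ≈ 9.080/0.7870 ≈ 11.537 μg/mL.
One interval later, Cmin,ss = Cmax,ss·e^(−kτ) ≈ 11.537 × 0.2130 ≈ 2.457 μg/mL.

2.5 μg/mL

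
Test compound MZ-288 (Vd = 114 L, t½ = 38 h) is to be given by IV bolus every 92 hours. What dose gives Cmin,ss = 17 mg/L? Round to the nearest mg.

8441 mg

τ/t½ = 92/38 ≈ 2.4211, so f = (1/2)^(92/38) ≈ 0.186720.
Cmin,ss = (D/Vd)·f/(1−f), so D = Cmin,ss·Vd·(1−f)/f.
D = 17 × 114 × (1−f)/f ≈ 17 × 114 × 4.35561 ≈ 8441.17 mg.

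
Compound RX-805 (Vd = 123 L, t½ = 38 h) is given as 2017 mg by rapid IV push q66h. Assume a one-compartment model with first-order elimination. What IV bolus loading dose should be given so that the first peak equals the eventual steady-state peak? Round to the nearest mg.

f = (1/2)^(66/38) ≈ 0.300026; accumulation ratio R = 1/(1−f) ≈ 1.42862.
Loading dose to hit Cmax,ss on first dose: D_load = D_maint·R ≈ 2017 × 1.42862 ≈ 2881.53 mg.

2882 mg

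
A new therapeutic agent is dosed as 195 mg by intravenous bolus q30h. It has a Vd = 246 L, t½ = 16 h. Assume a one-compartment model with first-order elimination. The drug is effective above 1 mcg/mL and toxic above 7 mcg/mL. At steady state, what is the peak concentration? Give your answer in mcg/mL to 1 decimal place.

Over one 30-h interval, 30/16 ≈ 1.875 half-lives elapse, leaving f ≈ 0.2726 of each dose.
Accumulation ratio R = 1/(1 − f) ≈ 1/0.7274 ≈ 1.3748.
Single-dose peak C₀ = D/Vd = 195/246 ≈ 0.793 mcg/mL.
Steady-state peak Cmax,ss = C₀·R ≈ 0.793 × 1.3748 ≈ 1.090 mcg/mL.
Peak 1.1 mcg/mL vs MTC 7 mcg/mL: below toxic threshold.

1.1 mcg/mL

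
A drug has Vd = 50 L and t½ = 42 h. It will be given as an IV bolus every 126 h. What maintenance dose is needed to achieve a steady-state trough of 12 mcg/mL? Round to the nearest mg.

4200 mg

τ/t½ = 126/42 ≈ 3, so f = (1/2)^(126/42) ≈ 0.125000.
Cmin,ss = (D/Vd)·f/(1−f), so D = Cmin,ss·Vd·(1−f)/f.
D = 12 × 50 × (1−f)/f ≈ 12 × 50 × 7.00000 ≈ 4200.00 mg.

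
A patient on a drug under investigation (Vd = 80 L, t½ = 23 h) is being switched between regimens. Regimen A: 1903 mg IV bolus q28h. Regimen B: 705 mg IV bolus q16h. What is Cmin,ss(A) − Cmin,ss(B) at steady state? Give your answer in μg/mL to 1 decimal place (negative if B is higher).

3.7 μg/mL

Regimen A: f = (1/2)^(28/23) ≈ 0.4301; Cmin,ss = (1903/80)·f/(1−f) ≈ 17.952 μg/mL.
Regimen B: f = (1/2)^(16/23) ≈ 0.6174; Cmin,ss = (705/80)·f/(1−f) ≈ 14.221 μg/mL.
Difference ≈ 17.952 − 14.221 ≈ 3.731 μg/mL.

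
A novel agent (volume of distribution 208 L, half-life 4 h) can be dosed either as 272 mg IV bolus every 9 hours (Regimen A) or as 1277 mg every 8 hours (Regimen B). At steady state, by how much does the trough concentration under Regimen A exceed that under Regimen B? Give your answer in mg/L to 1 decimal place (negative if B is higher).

Regimen A: f = (1/2)^(9/4) ≈ 0.2102; Cmin,ss = (272/208)·f/(1−f) ≈ 0.348 mg/L.
Regimen B: f = (1/2)^(8/4) ≈ 0.2500; Cmin,ss = (1277/208)·f/(1−f) ≈ 2.046 mg/L.
Difference ≈ 0.348 − 2.046 ≈ -1.698 mg/L.

-1.7 mg/L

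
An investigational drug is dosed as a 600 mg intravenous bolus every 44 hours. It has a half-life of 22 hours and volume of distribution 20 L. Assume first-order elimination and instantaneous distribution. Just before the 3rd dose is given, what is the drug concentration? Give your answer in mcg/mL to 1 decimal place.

f = (1/2)^(τ/t½) = (1/2)^(44/22) ≈ 0.2500.
C₀ = D/Vd = 600/20 ≈ 30.000 mcg/mL.
Before the 3rd dose, 2 doses have been given. Superposition: Cmin = C₀·(f + f²).
≈ 30.000 × (0.2500 + 0.0625) ≈ 30.000 × 0.3125 ≈ 9.375 mcg/mL.

9.4 mcg/mL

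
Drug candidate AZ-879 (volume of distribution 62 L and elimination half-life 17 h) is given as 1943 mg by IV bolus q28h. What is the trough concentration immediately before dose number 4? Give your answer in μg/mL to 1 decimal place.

f = (1/2)^(τ/t½) = (1/2)^(28/17) ≈ 0.3193.
C₀ = D/Vd = 1943/62 ≈ 31.339 μg/mL.
Before the 4th dose, 3 doses have been given. Superposition: Cmin = C₀·(f + f² + … + f^3).
≈ 31.339 × (0.3193 + 0.1020 + 0.0326) ≈ 31.339 × 0.4539 ≈ 14.225 μg/mL.

14.2 μg/mL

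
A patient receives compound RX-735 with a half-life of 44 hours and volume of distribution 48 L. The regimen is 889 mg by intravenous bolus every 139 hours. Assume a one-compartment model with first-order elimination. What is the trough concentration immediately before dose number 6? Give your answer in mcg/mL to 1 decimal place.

2.3 mcg/mL

f = (1/2)^(τ/t½) = (1/2)^(139/44) ≈ 0.1119.
C₀ = D/Vd = 889/48 ≈ 18.521 mcg/mL.
Before the 6th dose, 5 doses have been given. Superposition: Cmin = C₀·(f + f² + … + f^5).
≈ 18.521 × (0.1119 + 0.0125 + 0.0014 + 0.0002 + 0.0000) ≈ 18.521 × 0.1260 ≈ 2.334 mcg/mL.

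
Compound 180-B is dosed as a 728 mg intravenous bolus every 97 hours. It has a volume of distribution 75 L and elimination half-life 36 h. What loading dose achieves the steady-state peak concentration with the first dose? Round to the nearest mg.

f = (1/2)^(97/36) ≈ 0.154487; accumulation ratio R = 1/(1−f) ≈ 1.18271.
Loading dose to hit Cmax,ss on first dose: D_load = D_maint·R ≈ 728 × 1.18271 ≈ 861.01 mg.

861 mg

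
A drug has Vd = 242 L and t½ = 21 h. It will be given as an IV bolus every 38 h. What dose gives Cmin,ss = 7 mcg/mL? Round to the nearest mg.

τ/t½ = 38/21 ≈ 1.8095, so f = (1/2)^(38/21) ≈ 0.285285.
Cmin,ss = (D/Vd)·f/(1−f), so D = Cmin,ss·Vd·(1−f)/f.
D = 7 × 242 × (1−f)/f ≈ 7 × 242 × 2.50527 ≈ 4243.93 mg.

4244 mg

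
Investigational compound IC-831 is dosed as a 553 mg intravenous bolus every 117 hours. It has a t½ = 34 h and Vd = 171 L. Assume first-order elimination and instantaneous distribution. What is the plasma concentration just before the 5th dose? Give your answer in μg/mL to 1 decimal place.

f = (1/2)^(τ/t½) = (1/2)^(117/34) ≈ 0.0921.
C₀ = D/Vd = 553/171 ≈ 3.234 μg/mL.
Before the 5th dose, 4 doses have been given. Superposition: Cmin = C₀·(f + f² + … + f^4).
≈ 3.234 × (0.0921 + 0.0085 + 0.0008 + 0.0001) ≈ 3.234 × 0.1015 ≈ 0.328 μg/mL.

0.3 μg/mL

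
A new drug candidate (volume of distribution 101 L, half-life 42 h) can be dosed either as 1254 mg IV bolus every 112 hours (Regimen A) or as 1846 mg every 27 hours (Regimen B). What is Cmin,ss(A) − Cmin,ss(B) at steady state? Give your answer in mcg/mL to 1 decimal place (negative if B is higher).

-30.2 mcg/mL

Regimen A: f = (1/2)^(112/42) ≈ 0.1575; Cmin,ss = (1254/101)·f/(1−f) ≈ 2.321 mcg/mL.
Regimen B: f = (1/2)^(27/42) ≈ 0.6404; Cmin,ss = (1846/101)·f/(1−f) ≈ 32.549 mcg/mL.
Difference ≈ 2.321 − 32.549 ≈ -30.228 mcg/mL.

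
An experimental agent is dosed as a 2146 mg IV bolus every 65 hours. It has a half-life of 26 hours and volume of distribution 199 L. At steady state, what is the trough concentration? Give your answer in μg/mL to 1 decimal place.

2.3 μg/mL

k = ln2/t½ = ln2/26 ≈ 0.026660 h⁻¹; fraction remaining f = e^(−kτ) = e^(−0.026660×65) ≈ 0.1768.
At steady state, accumulation factor R = 1/(1 − e^(−kτ)) ≈ 1.2148.
Each bolus raises the concentration by D/Vd = 2146/199 ≈ 10.784 μg/mL.
Steady-state peak Cmax,ss = C₀·R ≈ 10.784 × 1.2148 ≈ 13.100 μg/mL.
Steady-state trough Cmin,ss = Cmax,ss·f ≈ 13.100 × 0.1768 ≈ 2.316 μg/mL.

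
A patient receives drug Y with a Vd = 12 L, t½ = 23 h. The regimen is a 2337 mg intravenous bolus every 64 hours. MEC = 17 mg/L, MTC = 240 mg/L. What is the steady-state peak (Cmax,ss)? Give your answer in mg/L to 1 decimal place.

τ/t½ = 64/23 ≈ 2.7826, so fraction remaining f = (1/2)^(64/23) ≈ 0.1453.
Accumulation ratio R = 1/(1 − f) ≈ 1/0.8547 ≈ 1.1700.
Single-dose peak C₀ = D/Vd = 2337/12 ≈ 194.750 mg/L.
Cmax,ss = C₀/(1 − f) ≈ 194.750/0.8547 ≈ 227.858 mg/L.
Peak 227.9 mg/L vs MTC 240 mg/L: below toxic threshold.

227.9 mg/L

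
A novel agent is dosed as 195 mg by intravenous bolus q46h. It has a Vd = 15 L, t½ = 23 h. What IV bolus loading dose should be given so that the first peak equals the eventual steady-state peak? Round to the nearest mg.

260 mg

f = (1/2)^(46/23) ≈ 0.250000; accumulation ratio R = 1/(1−f) ≈ 1.33333.
Loading dose to hit Cmax,ss on first dose: D_load = D_maint·R ≈ 195 × 1.33333 ≈ 260.00 mg.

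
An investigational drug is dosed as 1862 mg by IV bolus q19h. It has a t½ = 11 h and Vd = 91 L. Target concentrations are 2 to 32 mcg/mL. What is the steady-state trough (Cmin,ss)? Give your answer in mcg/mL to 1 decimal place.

τ/t½ = 19/11 ≈ 1.7273, so fraction remaining f = (1/2)^(19/11) ≈ 0.3020.
Accumulation ratio R = 1/(1 − f) ≈ 1/0.6980 ≈ 1.4327.
Each bolus raises the concentration by D/Vd = 1862/91 ≈ 20.462 mcg/mL.
Steady-state peak Cmax,ss = C₀·R ≈ 20.462 × 1.4327 ≈ 29.316 mcg/mL.
One interval later, Cmin,ss = Cmax,ss·e^(−kτ) ≈ 29.316 × 0.3020 ≈ 8.853 mcg/mL.
Trough 8.9 mcg/mL vs MEC 2 mcg/mL: adequate.

8.9 mcg/mL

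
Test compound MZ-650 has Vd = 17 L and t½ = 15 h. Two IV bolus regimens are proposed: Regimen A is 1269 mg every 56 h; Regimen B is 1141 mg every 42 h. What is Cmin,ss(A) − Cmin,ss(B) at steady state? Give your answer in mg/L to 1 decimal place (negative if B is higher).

Regimen A: f = (1/2)^(56/15) ≈ 0.0752; Cmin,ss = (1269/17)·f/(1−f) ≈ 6.070 mg/L.
Regimen B: f = (1/2)^(42/15) ≈ 0.1436; Cmin,ss = (1141/17)·f/(1−f) ≈ 11.254 mg/L.
Difference ≈ 6.070 − 11.254 ≈ -5.184 mg/L.

-5.2 mg/L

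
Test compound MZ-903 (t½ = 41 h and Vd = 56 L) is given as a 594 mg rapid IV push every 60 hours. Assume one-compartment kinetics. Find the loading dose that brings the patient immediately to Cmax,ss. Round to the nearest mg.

932 mg

f = (1/2)^(60/41) ≈ 0.362634; accumulation ratio R = 1/(1−f) ≈ 1.56896.
Loading dose to hit Cmax,ss on first dose: D_load = D_maint·R ≈ 594 × 1.56896 ≈ 931.96 mg.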